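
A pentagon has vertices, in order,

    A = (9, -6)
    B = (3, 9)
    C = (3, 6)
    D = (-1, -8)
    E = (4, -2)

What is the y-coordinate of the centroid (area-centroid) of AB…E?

-47/150

Apply Gauss's area formula. First the cross-terms c_i = x_i·y_{i+1} − x_{i+1}·y_i:
  99, -9, -18, 34, -6  ⇒  2A = 100, A = 50.
Then Σ (y_i + y_{i+1})·c_i = -94, so ȳ = -94 / (6·50) = -47/150.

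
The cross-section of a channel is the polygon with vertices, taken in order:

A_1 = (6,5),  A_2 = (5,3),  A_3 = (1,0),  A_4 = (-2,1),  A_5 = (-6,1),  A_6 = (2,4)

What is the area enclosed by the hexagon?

A_1→A_2: (6)(3) − (5)(5) = -7
A_2→A_3: (5)(0) − (1)(3) = -3
A_3→A_4: (1)(1) − (-2)(0) = 1
A_4→A_5: (-2)(1) − (-6)(1) = 4
A_5→A_6: (-6)(4) − (2)(1) = -26
A_6→A_1: (2)(5) − (6)(4) = -14
Σ = -45
Area = |Σ|/2 = 22.5.

22.5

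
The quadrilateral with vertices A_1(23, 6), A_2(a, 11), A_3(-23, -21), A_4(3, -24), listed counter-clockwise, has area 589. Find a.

19

Write out the shoelace sum; only the two edges meeting at A_2 involve a:
2·Area = [(23·11 − a·6) + (a·(-21) − (-23)·11)] + 1185
       = -27·a + 1691 = 1178
⇒ a = 19.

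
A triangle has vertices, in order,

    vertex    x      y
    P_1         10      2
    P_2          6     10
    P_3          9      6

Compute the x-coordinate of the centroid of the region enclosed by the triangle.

Apply the surveyor's formula. First the cross-terms c_i = x_i·y_{i+1} − x_{i+1}·y_i:
  88, -54, -42  ⇒  2A = -8, A = -4.
Then Σ (x_i + x_{i+1})·c_i = -200, so x̄ = -200 / (6·(-4)) = 25/3.

25/3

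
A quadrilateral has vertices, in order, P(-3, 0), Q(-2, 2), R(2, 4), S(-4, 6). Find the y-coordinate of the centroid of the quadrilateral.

Apply the shoelace (surveyor's) formula. First the cross-terms c_i = x_i·y_{i+1} − x_{i+1}·y_i:
  -6, -12, 28, 18  ⇒  2A = 28, A = 14.
Then Σ (y_i + y_{i+1})·c_i = 304, so ȳ = 304 / (6·14) = 76/21.

76/21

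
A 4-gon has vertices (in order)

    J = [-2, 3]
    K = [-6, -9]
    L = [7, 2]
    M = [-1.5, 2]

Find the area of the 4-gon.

Apply the shoelace (surveyor's) formula: 2A = Σ (x_i·y_{i+1} − x_{i+1}·y_i), indices taken mod 4.
Σ = (36) + (51) + (17) + (-0.5) = 103.5
Area = |Σ|/2 = 51.75.

51.75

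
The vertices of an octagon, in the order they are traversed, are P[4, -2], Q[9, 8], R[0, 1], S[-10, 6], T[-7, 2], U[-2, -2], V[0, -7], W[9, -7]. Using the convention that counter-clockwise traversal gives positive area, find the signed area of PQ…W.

Σ = (50) + (9) + (10) + (22) + (18) + (14) + (63) + (10) = 196
Signed area = Σ/2 = 98 (positive ⇒ counter-clockwise traversal).

98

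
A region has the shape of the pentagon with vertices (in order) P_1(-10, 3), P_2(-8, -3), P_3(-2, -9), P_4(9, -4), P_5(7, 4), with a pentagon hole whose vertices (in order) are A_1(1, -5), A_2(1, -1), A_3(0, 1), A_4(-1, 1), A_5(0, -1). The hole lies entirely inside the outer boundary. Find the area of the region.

Outer boundary:
Apply Gauss's area formula: 2A = Σ (x_i·y_{i+1} − x_{i+1}·y_i), indices taken mod 5.
P_1→P_2: (-10)(-3) − (-8)(3) = 54
P_2→P_3: (-8)(-9) − (-2)(-3) = 66
P_3→P_4: (-2)(-4) − (9)(-9) = 89
P_4→P_5: (9)(4) − (7)(-4) = 64
P_5→P_1: (7)(3) − (-10)(4) = 61
Σ = 334
Area = |Σ|/2 = 167.
Hole:
Apply the surveyor's formula: 2A = Σ (x_i·y_{i+1} − x_{i+1}·y_i), indices taken mod 5.
Σ = (4) + (1) + (1) + (1) + (1) = 8
Area = |Σ|/2 = 4.
Net area = 167 − 4 = 163.

163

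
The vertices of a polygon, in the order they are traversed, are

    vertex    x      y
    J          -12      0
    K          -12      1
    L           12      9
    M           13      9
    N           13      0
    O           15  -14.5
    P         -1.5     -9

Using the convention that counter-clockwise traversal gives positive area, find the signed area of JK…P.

-355.625

Σ = (-12) + (-120) + (-9) + (-117) + (-188.5) + (-156.75) + (-108) = -711.25
Signed area = Σ/2 = -355.625 (negative ⇒ clockwise traversal).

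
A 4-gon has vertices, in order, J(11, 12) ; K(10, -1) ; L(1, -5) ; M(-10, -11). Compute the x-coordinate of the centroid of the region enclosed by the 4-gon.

137/36

Apply the shoelace (surveyor's) formula. First the cross-terms c_i = x_i·y_{i+1} − x_{i+1}·y_i:
  -131, -49, -61, 1  ⇒  2A = -240, A = -120.
Then Σ (x_i + x_{i+1})·c_i = -2740, so x̄ = -2740 / (6·(-120)) = 137/36.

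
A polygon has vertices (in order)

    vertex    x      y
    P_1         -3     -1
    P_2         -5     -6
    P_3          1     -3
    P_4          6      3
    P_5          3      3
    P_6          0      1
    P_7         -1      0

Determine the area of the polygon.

34.5

Apply the shoelace formula: 2A = Σ (x_i·y_{i+1} − x_{i+1}·y_i), indices taken mod 7.
Cross-terms: 13, 21, 21, 9, 3, 1, 1  ⇒  Σ = 69
Area = |Σ|/2 = 34.5.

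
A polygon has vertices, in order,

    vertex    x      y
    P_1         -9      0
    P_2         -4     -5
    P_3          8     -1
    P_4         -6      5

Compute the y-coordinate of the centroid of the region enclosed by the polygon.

Apply the shoelace formula. First the cross-terms c_i = x_i·y_{i+1} − x_{i+1}·y_i:
  45, 44, 34, 45  ⇒  2A = 168, A = 84.
Then Σ (y_i + y_{i+1})·c_i = -128, so ȳ = -128 / (6·84) = -16/63.

-16/63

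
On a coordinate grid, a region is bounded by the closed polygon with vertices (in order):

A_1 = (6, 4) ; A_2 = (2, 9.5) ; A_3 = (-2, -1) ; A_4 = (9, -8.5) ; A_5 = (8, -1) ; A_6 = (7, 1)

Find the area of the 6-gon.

94

Apply the shoelace (surveyor's) formula: 2A = Σ (x_i·y_{i+1} − x_{i+1}·y_i), indices taken mod 6.
Σ = (49) + (17) + (26) + (59) + (15) + (22) = 188
Area = |Σ|/2 = 94.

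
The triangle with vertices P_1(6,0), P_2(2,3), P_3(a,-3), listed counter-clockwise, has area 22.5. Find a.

Write out the shoelace sum; only the two edges meeting at P_3 involve a:
2·Area = [(2·(-3) − a·3) + (a·0 − 6·(-3))] + 18
       = -3·a + 30 = 45
⇒ a = -5.

-5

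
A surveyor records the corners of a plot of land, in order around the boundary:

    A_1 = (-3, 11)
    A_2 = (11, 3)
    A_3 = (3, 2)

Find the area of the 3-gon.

Apply the surveyor's formula: 2A = Σ (x_i·y_{i+1} − x_{i+1}·y_i), indices taken mod 3.
Σ = (-130) + (13) + (39) = -78
Area = |Σ|/2 = 39.

39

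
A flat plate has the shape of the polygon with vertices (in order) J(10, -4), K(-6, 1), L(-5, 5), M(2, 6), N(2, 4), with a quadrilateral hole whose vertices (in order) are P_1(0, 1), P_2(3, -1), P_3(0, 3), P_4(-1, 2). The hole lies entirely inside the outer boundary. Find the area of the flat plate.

61.5

Outer boundary:
Σ = (-14) + (-25) + (-40) + (-4) + (-48) = -131
Area = |Σ|/2 = 65.5.
Hole:
Σ = (-3) + (9) + (3) + (-1) = 8
Area = |Σ|/2 = 4.
Net area = 65.5 − 4 = 61.5.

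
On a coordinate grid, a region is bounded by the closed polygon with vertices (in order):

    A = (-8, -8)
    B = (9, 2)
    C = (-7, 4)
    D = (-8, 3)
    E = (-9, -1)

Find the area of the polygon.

108

Apply Gauss's area formula: 2A = Σ (x_i·y_{i+1} − x_{i+1}·y_i), indices taken mod 5.
Cross-terms: 56, 50, 11, 35, 64  ⇒  Σ = 216
Area = |Σ|/2 = 108.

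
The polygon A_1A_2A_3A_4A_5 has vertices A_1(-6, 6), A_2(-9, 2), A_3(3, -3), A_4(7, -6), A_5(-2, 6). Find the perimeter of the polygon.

|A_1A_2| = √((-3)² + (-4)²) = √25 = 5
|A_2A_3| = √((12)² + (-5)²) = √169 = 13
|A_3A_4| = √((4)² + (-3)²) = √25 = 5
|A_4A_5| = √((-9)² + (12)²) = √225 = 15
|A_5A_1| = √((-4)² + (0)²) = √16 = 4
Perimeter = 5 + 13 + 5 + 15 + 4 = 42.

42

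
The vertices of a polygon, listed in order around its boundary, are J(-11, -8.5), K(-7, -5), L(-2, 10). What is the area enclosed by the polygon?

Cross-terms: -4.5, -80, 127  ⇒  Σ = 42.5
Area = |Σ|/2 = 21.25.

21.25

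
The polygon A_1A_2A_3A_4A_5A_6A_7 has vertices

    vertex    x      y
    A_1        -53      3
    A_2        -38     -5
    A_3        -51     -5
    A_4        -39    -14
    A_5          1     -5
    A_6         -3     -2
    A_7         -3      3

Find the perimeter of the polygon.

146

|A_1A_2| = √((15)² + (-8)²) = √289 = 17
|A_2A_3| = √((-13)² + (0)²) = √169 = 13
|A_3A_4| = √((12)² + (-9)²) = √225 = 15
|A_4A_5| = √((40)² + (9)²) = √1681 = 41
|A_5A_6| = √((-4)² + (3)²) = √25 = 5
|A_6A_7| = √((0)² + (5)²) = √25 = 5
|A_7A_1| = √((-50)² + (0)²) = √2500 = 50
Perimeter = 17 + 13 + 15 + 41 + 5 + 5 + 50 = 146.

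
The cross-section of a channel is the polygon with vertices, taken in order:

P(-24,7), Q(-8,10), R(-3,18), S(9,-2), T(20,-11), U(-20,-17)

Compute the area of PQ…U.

Apply the surveyor's formula: 2A = Σ (x_i·y_{i+1} − x_{i+1}·y_i), indices taken mod 6.
P→Q: (-24)(10) − (-8)(7) = -184
Q→R: (-8)(18) − (-3)(10) = -114
R→S: (-3)(-2) − (9)(18) = -156
S→T: (9)(-11) − (20)(-2) = -59
T→U: (20)(-17) − (-20)(-11) = -560
U→P: (-20)(7) − (-24)(-17) = -548
Σ = -1621
Area = |Σ|/2 = 810.5.

810.5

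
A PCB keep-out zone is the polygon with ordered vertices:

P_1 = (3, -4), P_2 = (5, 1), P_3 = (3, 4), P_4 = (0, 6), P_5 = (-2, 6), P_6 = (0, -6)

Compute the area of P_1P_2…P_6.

50

Apply the shoelace formula: 2A = Σ (x_i·y_{i+1} − x_{i+1}·y_i), indices taken mod 6.
Cross-terms: 23, 17, 18, 12, 12, 18  ⇒  Σ = 100
Area = |Σ|/2 = 50.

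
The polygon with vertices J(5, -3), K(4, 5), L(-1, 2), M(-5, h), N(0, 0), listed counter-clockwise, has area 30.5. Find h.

Write out the shoelace sum; only the two edges meeting at M involve h:
2·Area = [((-1)·h − (-5)·2) + ((-5)·0 − 0·h)] + 50
       = -1·h + 60 = 61
⇒ h = -1.

-1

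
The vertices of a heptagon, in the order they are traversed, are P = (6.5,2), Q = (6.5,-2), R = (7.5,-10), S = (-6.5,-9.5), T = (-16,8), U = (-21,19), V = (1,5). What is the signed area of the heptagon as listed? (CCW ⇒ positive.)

-353.375

Cross-terms: -26, -50, -136.25, -204, -136, -124, -30.5  ⇒  Σ = -706.75
Signed area = Σ/2 = -353.375 (negative ⇒ clockwise traversal).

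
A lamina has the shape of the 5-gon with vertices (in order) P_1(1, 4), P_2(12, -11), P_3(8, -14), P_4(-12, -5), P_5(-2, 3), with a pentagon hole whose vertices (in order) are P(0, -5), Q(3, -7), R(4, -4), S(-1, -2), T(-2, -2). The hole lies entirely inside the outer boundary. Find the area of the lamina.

Outer boundary:
Apply the shoelace (surveyor's) formula: 2A = Σ (x_i·y_{i+1} − x_{i+1}·y_i), indices taken mod 5.
Cross-terms: -59, -80, -208, -46, -11  ⇒  Σ = -404
Area = |Σ|/2 = 202.
Hole:
Apply the shoelace (surveyor's) formula: 2A = Σ (x_i·y_{i+1} − x_{i+1}·y_i), indices taken mod 5.
Σ = (15) + (16) + (-12) + (-2) + (10) = 27
Area = |Σ|/2 = 13.5.
Net area = 202 − 13.5 = 188.5.

188.5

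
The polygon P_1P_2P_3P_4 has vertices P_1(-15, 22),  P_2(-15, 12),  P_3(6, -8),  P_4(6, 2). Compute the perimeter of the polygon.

|P_1P_2| = √((0)² + (-10)²) = √100 = 10
|P_2P_3| = √((21)² + (-20)²) = √841 = 29
|P_3P_4| = √((0)² + (10)²) = √100 = 10
|P_4P_1| = √((-21)² + (20)²) = √841 = 29
Perimeter = 10 + 29 + 10 + 29 = 78.

78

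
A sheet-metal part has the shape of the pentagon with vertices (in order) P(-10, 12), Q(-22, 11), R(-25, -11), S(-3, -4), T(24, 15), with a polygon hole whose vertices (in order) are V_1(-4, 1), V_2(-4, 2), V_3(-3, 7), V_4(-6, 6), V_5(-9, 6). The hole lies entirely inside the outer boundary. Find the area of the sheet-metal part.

598

Outer boundary:
Cross-terms: 154, 517, 67, 51, 438  ⇒  Σ = 1227
Area = |Σ|/2 = 613.5.
Hole:
Σ = (-4) + (-22) + (24) + (18) + (15) = 31
Area = |Σ|/2 = 15.5.
Net area = 613.5 − 15.5 = 598.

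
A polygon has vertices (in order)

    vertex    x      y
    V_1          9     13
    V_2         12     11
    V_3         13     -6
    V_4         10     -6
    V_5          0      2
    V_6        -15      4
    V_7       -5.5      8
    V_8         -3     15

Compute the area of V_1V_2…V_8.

285.25

Σ = (-57) + (-215) + (-18) + (20) + (30) + (-98) + (-58.5) + (-174) = -570.5
Area = |Σ|/2 = 285.25.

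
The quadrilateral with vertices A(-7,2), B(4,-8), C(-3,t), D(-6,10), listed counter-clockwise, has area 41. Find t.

3

The doubled signed area Σ (x_i y_{i+1} − x_{i+1} y_i) is linear in t.
With t=0 it equals 52; the coefficient of t is 10 (from the two edges through C).
So 10·t + 52 = 2·41 = 82 ⇒ t = 3.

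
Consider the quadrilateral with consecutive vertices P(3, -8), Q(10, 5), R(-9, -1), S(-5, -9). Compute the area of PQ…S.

136.5

Apply the surveyor's formula: 2A = Σ (x_i·y_{i+1} − x_{i+1}·y_i), indices taken mod 4.
P→Q: (3)(5) − (10)(-8) = 95
Q→R: (10)(-1) − (-9)(5) = 35
R→S: (-9)(-9) − (-5)(-1) = 76
S→P: (-5)(-8) − (3)(-9) = 67
Σ = 273
Area = |Σ|/2 = 136.5.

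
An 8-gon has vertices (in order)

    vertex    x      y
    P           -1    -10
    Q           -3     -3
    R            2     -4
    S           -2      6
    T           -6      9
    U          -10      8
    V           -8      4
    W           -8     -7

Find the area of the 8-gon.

Apply the shoelace formula: 2A = Σ (x_i·y_{i+1} − x_{i+1}·y_i), indices taken mod 8.
Cross-terms: -27, 18, 4, 18, 42, 24, 88, 73  ⇒  Σ = 240
Area = |Σ|/2 = 120.

120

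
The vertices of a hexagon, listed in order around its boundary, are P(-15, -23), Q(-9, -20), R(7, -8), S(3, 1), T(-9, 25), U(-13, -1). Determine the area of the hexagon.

519

Apply the shoelace formula: 2A = Σ (x_i·y_{i+1} − x_{i+1}·y_i), indices taken mod 6.
Cross-terms: 93, 212, 31, 84, 334, 284  ⇒  Σ = 1038
Area = |Σ|/2 = 519.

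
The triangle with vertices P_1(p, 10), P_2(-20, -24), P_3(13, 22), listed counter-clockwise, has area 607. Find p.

-22

Write out the shoelace sum; only the two edges meeting at P_1 involve p:
2·Area = [(13·10 − p·22) + (p·(-24) − (-20)·10)] + -128
       = -46·p + 202 = 1214
⇒ p = -22.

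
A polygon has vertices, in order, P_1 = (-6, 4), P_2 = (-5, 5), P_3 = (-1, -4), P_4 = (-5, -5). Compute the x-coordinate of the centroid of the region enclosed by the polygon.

Apply the shoelace (surveyor's) formula. First the cross-terms c_i = x_i·y_{i+1} − x_{i+1}·y_i:
  -10, 25, -15, -50  ⇒  2A = -50, A = -25.
Then Σ (x_i + x_{i+1})·c_i = 600, so x̄ = 600 / (6·(-25)) = -4.

-4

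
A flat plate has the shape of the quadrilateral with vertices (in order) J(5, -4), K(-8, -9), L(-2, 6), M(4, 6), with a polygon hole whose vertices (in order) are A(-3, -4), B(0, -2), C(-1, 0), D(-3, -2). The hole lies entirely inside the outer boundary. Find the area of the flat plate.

Outer boundary:
Apply the surveyor's formula: 2A = Σ (x_i·y_{i+1} − x_{i+1}·y_i), indices taken mod 4.
Σ = (-77) + (-66) + (-36) + (-46) = -225
Area = |Σ|/2 = 112.5.
Hole:
Apply Gauss's area formula: 2A = Σ (x_i·y_{i+1} − x_{i+1}·y_i), indices taken mod 4.
Σ = (6) + (-2) + (2) + (6) = 12
Area = |Σ|/2 = 6.
Net area = 112.5 − 6 = 106.5.

106.5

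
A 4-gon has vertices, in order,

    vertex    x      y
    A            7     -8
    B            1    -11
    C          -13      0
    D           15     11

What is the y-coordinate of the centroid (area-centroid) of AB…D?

Apply Gauss's area formula. First the cross-terms c_i = x_i·y_{i+1} − x_{i+1}·y_i:
  -69, -143, -143, -197  ⇒  2A = -552, A = -276.
Then Σ (y_i + y_{i+1})·c_i = 720, so ȳ = 720 / (6·(-276)) = -10/23.

-10/23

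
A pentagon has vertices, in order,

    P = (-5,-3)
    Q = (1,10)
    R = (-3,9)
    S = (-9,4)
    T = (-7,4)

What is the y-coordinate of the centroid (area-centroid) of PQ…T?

Apply the surveyor's formula. First the cross-terms c_i = x_i·y_{i+1} − x_{i+1}·y_i:
  -47, 39, 69, -8, 41  ⇒  2A = 94, A = 47.
Then Σ (y_i + y_{i+1})·c_i = 1286, so ȳ = 1286 / (6·47) = 643/141.

643/141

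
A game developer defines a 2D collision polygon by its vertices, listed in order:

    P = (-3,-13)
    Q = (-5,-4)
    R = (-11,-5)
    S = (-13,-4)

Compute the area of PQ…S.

Σ = (-53) + (-19) + (-21) + (157) = 64
Area = |Σ|/2 = 32.

32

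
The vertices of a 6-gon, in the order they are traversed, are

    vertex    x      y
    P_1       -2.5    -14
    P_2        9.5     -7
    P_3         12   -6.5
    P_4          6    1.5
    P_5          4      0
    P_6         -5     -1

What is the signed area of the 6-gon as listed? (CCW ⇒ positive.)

Apply the shoelace (surveyor's) formula: 2A = Σ (x_i·y_{i+1} − x_{i+1}·y_i), indices taken mod 6.
P_1→P_2: (-2.5)(-7) − (9.5)(-14) = 150.5
P_2→P_3: (9.5)(-6.5) − (12)(-7) = 22.25
P_3→P_4: (12)(1.5) − (6)(-6.5) = 57
P_4→P_5: (6)(0) − (4)(1.5) = -6
P_5→P_6: (4)(-1) − (-5)(0) = -4
P_6→P_1: (-5)(-14) − (-2.5)(-1) = 67.5
Σ = 287.25
Signed area = Σ/2 = 143.625 (positive ⇒ counter-clockwise traversal).

143.625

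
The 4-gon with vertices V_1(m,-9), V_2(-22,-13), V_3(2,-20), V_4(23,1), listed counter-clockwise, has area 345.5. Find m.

-12

The doubled signed area Σ (x_i y_{i+1} − x_{i+1} y_i) is linear in m.
With m=0 it equals 523; the coefficient of m is -14 (from the two edges through V_1).
So -14·m + 523 = 2·345.5 = 691 ⇒ m = -12.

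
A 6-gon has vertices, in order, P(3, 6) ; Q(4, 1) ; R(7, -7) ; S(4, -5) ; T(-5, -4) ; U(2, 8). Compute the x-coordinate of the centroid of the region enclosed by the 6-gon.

133/111

Apply the shoelace formula. First the cross-terms c_i = x_i·y_{i+1} − x_{i+1}·y_i:
  -21, -35, -7, -41, -32, -12  ⇒  2A = -148, A = -74.
Then Σ (x_i + x_{i+1})·c_i = -532, so x̄ = -532 / (6·(-74)) = 133/111.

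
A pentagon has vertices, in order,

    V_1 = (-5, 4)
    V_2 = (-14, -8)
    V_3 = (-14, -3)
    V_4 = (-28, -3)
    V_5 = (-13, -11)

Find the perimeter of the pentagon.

|V_1V_2| = √((-9)² + (-12)²) = √225 = 15
|V_2V_3| = √((0)² + (5)²) = √25 = 5
|V_3V_4| = √((-14)² + (0)²) = √196 = 14
|V_4V_5| = √((15)² + (-8)²) = √289 = 17
|V_5V_1| = √((8)² + (15)²) = √289 = 17
Perimeter = 15 + 5 + 14 + 17 + 17 = 68.

68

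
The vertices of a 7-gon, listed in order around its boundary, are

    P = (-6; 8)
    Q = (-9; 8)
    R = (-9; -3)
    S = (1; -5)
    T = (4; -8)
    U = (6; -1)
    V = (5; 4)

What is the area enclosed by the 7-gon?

Apply the shoelace formula: 2A = Σ (x_i·y_{i+1} − x_{i+1}·y_i), indices taken mod 7.
Σ = (24) + (99) + (48) + (12) + (44) + (29) + (64) = 320
Area = |Σ|/2 = 160.

160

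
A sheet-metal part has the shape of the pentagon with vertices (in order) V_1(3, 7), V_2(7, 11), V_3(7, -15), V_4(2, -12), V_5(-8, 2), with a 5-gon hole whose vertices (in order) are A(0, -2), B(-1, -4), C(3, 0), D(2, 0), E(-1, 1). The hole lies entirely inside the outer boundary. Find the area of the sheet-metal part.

Outer boundary:
Apply the shoelace (surveyor's) formula: 2A = Σ (x_i·y_{i+1} − x_{i+1}·y_i), indices taken mod 5.
V_1→V_2: (3)(11) − (7)(7) = -16
V_2→V_3: (7)(-15) − (7)(11) = -182
V_3→V_4: (7)(-12) − (2)(-15) = -54
V_4→V_5: (2)(2) − (-8)(-12) = -92
V_5→V_1: (-8)(7) − (3)(2) = -62
Σ = -406
Area = |Σ|/2 = 203.
Hole:
Apply the surveyor's formula: 2A = Σ (x_i·y_{i+1} − x_{i+1}·y_i), indices taken mod 5.
Cross-terms: -2, 12, 0, 2, 2  ⇒  Σ = 14
Area = |Σ|/2 = 7.
Net area = 203 − 7 = 196.

196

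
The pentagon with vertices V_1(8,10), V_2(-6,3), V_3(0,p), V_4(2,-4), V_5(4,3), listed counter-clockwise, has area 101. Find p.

The doubled signed area Σ (x_i y_{i+1} − x_{i+1} y_i) is linear in p.
With p=0 it equals 122; the coefficient of p is -8 (from the two edges through V_3).
So -8·p + 122 = 2·101 = 202 ⇒ p = -10.

-10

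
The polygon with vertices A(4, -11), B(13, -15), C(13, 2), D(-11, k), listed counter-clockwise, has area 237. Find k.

Write out the shoelace sum; only the two edges meeting at D involve k:
2·Area = [(13·k − (-11)·2) + ((-11)·(-11) − 4·k)] + 304
       = 9·k + 447 = 474
⇒ k = 3.

3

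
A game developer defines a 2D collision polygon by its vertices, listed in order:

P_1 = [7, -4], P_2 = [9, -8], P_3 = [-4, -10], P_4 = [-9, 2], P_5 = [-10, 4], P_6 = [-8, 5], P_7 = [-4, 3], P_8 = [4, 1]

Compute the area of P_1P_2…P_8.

Apply Gauss's area formula: 2A = Σ (x_i·y_{i+1} − x_{i+1}·y_i), indices taken mod 8.
Σ = (-20) + (-122) + (-98) + (-16) + (-18) + (-4) + (-16) + (-23) = -317
Area = |Σ|/2 = 158.5.

158.5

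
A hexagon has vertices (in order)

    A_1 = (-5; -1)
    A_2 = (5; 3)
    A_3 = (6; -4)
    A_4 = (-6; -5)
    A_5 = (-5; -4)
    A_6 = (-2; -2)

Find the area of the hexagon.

54.5

A_1→A_2: (-5)(3) − (5)(-1) = -10
A_2→A_3: (5)(-4) − (6)(3) = -38
A_3→A_4: (6)(-5) − (-6)(-4) = -54
A_4→A_5: (-6)(-4) − (-5)(-5) = -1
A_5→A_6: (-5)(-2) − (-2)(-4) = 2
A_6→A_1: (-2)(-1) − (-5)(-2) = -8
Σ = -109
Area = |Σ|/2 = 54.5.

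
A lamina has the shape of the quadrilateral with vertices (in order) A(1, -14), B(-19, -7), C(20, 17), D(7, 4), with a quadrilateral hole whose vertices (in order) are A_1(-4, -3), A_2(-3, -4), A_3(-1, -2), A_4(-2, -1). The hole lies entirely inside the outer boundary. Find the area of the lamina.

294.5

Outer boundary:
Apply the surveyor's formula: 2A = Σ (x_i·y_{i+1} − x_{i+1}·y_i), indices taken mod 4.
Σ = (-273) + (-183) + (-39) + (-102) = -597
Area = |Σ|/2 = 298.5.
Hole:
A_1→A_2: (-4)(-4) − (-3)(-3) = 7
A_2→A_3: (-3)(-2) − (-1)(-4) = 2
A_3→A_4: (-1)(-1) − (-2)(-2) = -3
A_4→A_1: (-2)(-3) − (-4)(-1) = 2
Σ = 8
Area = |Σ|/2 = 4.
Net area = 298.5 − 4 = 294.5.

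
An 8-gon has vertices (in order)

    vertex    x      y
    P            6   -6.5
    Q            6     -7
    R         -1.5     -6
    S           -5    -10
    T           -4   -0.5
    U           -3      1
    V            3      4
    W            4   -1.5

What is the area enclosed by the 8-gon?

P→Q: (6)(-7) − (6)(-6.5) = -3
Q→R: (6)(-6) − (-1.5)(-7) = -46.5
R→S: (-1.5)(-10) − (-5)(-6) = -15
S→T: (-5)(-0.5) − (-4)(-10) = -37.5
T→U: (-4)(1) − (-3)(-0.5) = -5.5
U→V: (-3)(4) − (3)(1) = -15
V→W: (3)(-1.5) − (4)(4) = -20.5
W→P: (4)(-6.5) − (6)(-1.5) = -17
Σ = -160
Area = |Σ|/2 = 80.

80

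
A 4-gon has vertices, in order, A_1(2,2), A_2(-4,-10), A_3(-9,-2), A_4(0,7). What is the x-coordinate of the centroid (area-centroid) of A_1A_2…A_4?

-181/57

Apply the shoelace (surveyor's) formula. First the cross-terms c_i = x_i·y_{i+1} − x_{i+1}·y_i:
  -12, -82, -63, -14  ⇒  2A = -171, A = -85.5.
Then Σ (x_i + x_{i+1})·c_i = 1629, so x̄ = 1629 / (6·(-85.5)) = -181/57.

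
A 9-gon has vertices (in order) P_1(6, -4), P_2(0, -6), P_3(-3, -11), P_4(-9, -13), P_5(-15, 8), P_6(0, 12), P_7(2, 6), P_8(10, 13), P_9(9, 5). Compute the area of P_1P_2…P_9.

Apply the surveyor's formula: 2A = Σ (x_i·y_{i+1} − x_{i+1}·y_i), indices taken mod 9.
P_1→P_2: (6)(-6) − (0)(-4) = -36
P_2→P_3: (0)(-11) − (-3)(-6) = -18
P_3→P_4: (-3)(-13) − (-9)(-11) = -60
P_4→P_5: (-9)(8) − (-15)(-13) = -267
P_5→P_6: (-15)(12) − (0)(8) = -180
P_6→P_7: (0)(6) − (2)(12) = -24
P_7→P_8: (2)(13) − (10)(6) = -34
P_8→P_9: (10)(5) − (9)(13) = -67
P_9→P_1: (9)(-4) − (6)(5) = -66
Σ = -752
Area = |Σ|/2 = 376.

376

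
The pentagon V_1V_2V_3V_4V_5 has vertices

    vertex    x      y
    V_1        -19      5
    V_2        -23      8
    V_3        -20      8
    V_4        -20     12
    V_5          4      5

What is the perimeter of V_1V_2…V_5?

60

|V_1V_2| = √((-4)² + (3)²) = √25 = 5
|V_2V_3| = √((3)² + (0)²) = √9 = 3
|V_3V_4| = √((0)² + (4)²) = √16 = 4
|V_4V_5| = √((24)² + (-7)²) = √625 = 25
|V_5V_1| = √((-23)² + (0)²) = √529 = 23
Perimeter = 5 + 3 + 4 + 25 + 23 = 60.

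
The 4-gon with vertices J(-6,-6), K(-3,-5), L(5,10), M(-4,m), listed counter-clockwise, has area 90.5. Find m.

Write out the shoelace sum; only the two edges meeting at M involve m:
2·Area = [(5·m − (-4)·10) + ((-4)·(-6) − (-6)·m)] + 7
       = 11·m + 71 = 181
⇒ m = 10.

10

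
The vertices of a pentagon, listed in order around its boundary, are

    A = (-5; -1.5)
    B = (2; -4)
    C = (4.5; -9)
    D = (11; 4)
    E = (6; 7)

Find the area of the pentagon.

109.5

Apply Gauss's area formula: 2A = Σ (x_i·y_{i+1} − x_{i+1}·y_i), indices taken mod 5.
Cross-terms: 23, 0, 117, 53, 26  ⇒  Σ = 219
Area = |Σ|/2 = 109.5.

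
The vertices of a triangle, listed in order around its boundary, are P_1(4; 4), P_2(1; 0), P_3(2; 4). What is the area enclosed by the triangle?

Apply the shoelace (surveyor's) formula: 2A = Σ (x_i·y_{i+1} − x_{i+1}·y_i), indices taken mod 3.
Σ = (-4) + (4) + (-8) = -8
Area = |Σ|/2 = 4.

4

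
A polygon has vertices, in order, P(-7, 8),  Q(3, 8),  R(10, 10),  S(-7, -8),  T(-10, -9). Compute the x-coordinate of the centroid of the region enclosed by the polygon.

-118/45

Apply the surveyor's formula. First the cross-terms c_i = x_i·y_{i+1} − x_{i+1}·y_i:
  -80, -50, -10, -17, -143  ⇒  2A = -300, A = -150.
Then Σ (x_i + x_{i+1})·c_i = 2360, so x̄ = 2360 / (6·(-150)) = -118/45.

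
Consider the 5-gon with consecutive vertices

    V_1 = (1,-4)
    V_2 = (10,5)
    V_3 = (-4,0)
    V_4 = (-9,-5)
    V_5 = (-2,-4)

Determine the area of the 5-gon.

61.5

Apply the surveyor's formula: 2A = Σ (x_i·y_{i+1} − x_{i+1}·y_i), indices taken mod 5.
Σ = (45) + (20) + (20) + (26) + (12) = 123
Area = |Σ|/2 = 61.5.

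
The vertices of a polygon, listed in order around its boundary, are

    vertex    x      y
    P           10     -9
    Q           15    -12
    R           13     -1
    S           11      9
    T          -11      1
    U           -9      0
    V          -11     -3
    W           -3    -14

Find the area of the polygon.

371

Σ = (15) + (141) + (128) + (110) + (9) + (27) + (145) + (167) = 742
Area = |Σ|/2 = 371.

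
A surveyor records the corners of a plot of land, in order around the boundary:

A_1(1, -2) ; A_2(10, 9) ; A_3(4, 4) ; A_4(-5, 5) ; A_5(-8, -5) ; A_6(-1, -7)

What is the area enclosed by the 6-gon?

99

Apply Gauss's area formula: 2A = Σ (x_i·y_{i+1} − x_{i+1}·y_i), indices taken mod 6.
Σ = (29) + (4) + (40) + (65) + (51) + (9) = 198
Area = |Σ|/2 = 99.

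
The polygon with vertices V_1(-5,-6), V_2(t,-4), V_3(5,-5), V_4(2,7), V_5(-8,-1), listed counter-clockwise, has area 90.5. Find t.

-1

The doubled signed area Σ (x_i y_{i+1} − x_{i+1} y_i) is linear in t.
With t=0 it equals 182; the coefficient of t is 1 (from the two edges through V_2).
So 1·t + 182 = 2·90.5 = 181 ⇒ t = -1.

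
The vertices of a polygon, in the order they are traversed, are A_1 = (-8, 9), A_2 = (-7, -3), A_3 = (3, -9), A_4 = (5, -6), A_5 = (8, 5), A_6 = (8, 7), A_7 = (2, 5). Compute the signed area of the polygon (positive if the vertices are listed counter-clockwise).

179.5

Σ = (87) + (72) + (27) + (73) + (16) + (26) + (58) = 359
Signed area = Σ/2 = 179.5 (positive ⇒ counter-clockwise traversal).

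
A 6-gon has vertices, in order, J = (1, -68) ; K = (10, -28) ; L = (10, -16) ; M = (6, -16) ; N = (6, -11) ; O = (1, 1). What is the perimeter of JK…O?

|JK| = √((9)² + (40)²) = √1681 = 41
|KL| = √((0)² + (12)²) = √144 = 12
|LM| = √((-4)² + (0)²) = √16 = 4
|MN| = √((0)² + (5)²) = √25 = 5
|NO| = √((-5)² + (12)²) = √169 = 13
|OJ| = √((0)² + (-69)²) = √4761 = 69
Perimeter = 41 + 12 + 4 + 5 + 13 + 69 = 144.

144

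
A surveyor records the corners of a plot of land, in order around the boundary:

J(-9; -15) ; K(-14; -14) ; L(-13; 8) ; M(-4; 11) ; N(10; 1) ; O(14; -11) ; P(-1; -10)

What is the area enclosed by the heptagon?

476.5

Apply the surveyor's formula: 2A = Σ (x_i·y_{i+1} − x_{i+1}·y_i), indices taken mod 7.
Σ = (-84) + (-294) + (-111) + (-114) + (-124) + (-151) + (-75) = -953
Area = |Σ|/2 = 476.5.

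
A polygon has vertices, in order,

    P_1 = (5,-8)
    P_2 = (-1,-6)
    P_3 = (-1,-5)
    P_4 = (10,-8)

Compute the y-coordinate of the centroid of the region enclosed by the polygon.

Apply the shoelace formula. First the cross-terms c_i = x_i·y_{i+1} − x_{i+1}·y_i:
  -38, -1, 58, -40  ⇒  2A = -21, A = -10.5.
Then Σ (y_i + y_{i+1})·c_i = 429, so ȳ = 429 / (6·(-10.5)) = -143/21.

-143/21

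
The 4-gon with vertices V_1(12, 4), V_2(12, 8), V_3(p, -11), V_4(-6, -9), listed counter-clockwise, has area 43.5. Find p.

The doubled signed area Σ (x_i y_{i+1} − x_{i+1} y_i) is linear in p.
With p=0 it equals -66; the coefficient of p is -17 (from the two edges through V_3).
So -17·p + -66 = 2·43.5 = 87 ⇒ p = -9.

-9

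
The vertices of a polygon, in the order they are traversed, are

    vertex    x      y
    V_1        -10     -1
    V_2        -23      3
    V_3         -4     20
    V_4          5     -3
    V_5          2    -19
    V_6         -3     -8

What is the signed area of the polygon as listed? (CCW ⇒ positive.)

-414

Σ = (-53) + (-448) + (-88) + (-89) + (-73) + (-77) = -828
Signed area = Σ/2 = -414 (negative ⇒ clockwise traversal).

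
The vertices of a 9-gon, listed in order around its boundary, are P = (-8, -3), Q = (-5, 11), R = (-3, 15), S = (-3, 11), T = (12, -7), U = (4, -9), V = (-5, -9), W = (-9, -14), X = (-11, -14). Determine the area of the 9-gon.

Cross-terms: -103, -42, 12, -111, -80, -81, -11, -28, -79  ⇒  Σ = -523
Area = |Σ|/2 = 261.5.

261.5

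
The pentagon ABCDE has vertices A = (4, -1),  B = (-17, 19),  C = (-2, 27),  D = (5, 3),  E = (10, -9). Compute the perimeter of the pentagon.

|AB| = √((-21)² + (20)²) = √841 = 29
|BC| = √((15)² + (8)²) = √289 = 17
|CD| = √((7)² + (-24)²) = √625 = 25
|DE| = √((5)² + (-12)²) = √169 = 13
|EA| = √((-6)² + (8)²) = √100 = 10
Perimeter = 29 + 17 + 25 + 13 + 10 = 94.

94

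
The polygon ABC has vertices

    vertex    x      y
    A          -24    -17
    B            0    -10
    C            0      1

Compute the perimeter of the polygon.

66

|AB| = √((24)² + (7)²) = √625 = 25
|BC| = √((0)² + (11)²) = √121 = 11
|CA| = √((-24)² + (-18)²) = √900 = 30
Perimeter = 25 + 11 + 30 = 66.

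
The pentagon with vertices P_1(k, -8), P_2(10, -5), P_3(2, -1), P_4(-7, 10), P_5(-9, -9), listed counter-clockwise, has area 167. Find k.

4

Write out the shoelace sum; only the two edges meeting at P_1 involve k:
2·Area = [((-9)·(-8) − k·(-9)) + (k·(-5) − 10·(-8))] + 166
       = 4·k + 318 = 334
⇒ k = 4.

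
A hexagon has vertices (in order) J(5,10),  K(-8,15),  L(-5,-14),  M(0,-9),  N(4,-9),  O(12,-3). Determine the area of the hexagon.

Apply the surveyor's formula: 2A = Σ (x_i·y_{i+1} − x_{i+1}·y_i), indices taken mod 6.
J→K: (5)(15) − (-8)(10) = 155
K→L: (-8)(-14) − (-5)(15) = 187
L→M: (-5)(-9) − (0)(-14) = 45
M→N: (0)(-9) − (4)(-9) = 36
N→O: (4)(-3) − (12)(-9) = 96
O→J: (12)(10) − (5)(-3) = 135
Σ = 654
Area = |Σ|/2 = 327.

327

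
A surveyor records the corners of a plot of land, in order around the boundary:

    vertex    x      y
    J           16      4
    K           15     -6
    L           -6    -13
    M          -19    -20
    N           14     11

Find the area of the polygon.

Apply Gauss's area formula: 2A = Σ (x_i·y_{i+1} − x_{i+1}·y_i), indices taken mod 5.
Σ = (-156) + (-231) + (-127) + (71) + (-120) = -563
Area = |Σ|/2 = 281.5.

281.5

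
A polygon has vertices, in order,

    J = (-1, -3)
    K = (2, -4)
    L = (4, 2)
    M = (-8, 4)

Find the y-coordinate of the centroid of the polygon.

11/27

Apply the surveyor's formula. First the cross-terms c_i = x_i·y_{i+1} − x_{i+1}·y_i:
  10, 20, 32, 28  ⇒  2A = 90, A = 45.
Then Σ (y_i + y_{i+1})·c_i = 110, so ȳ = 110 / (6·45) = 11/27.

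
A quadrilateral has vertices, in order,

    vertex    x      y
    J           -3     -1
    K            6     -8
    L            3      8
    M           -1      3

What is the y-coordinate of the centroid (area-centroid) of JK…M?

-7/43

Apply the shoelace formula. First the cross-terms c_i = x_i·y_{i+1} − x_{i+1}·y_i:
  30, 72, 17, 10  ⇒  2A = 129, A = 64.5.
Then Σ (y_i + y_{i+1})·c_i = -63, so ȳ = -63 / (6·64.5) = -7/43.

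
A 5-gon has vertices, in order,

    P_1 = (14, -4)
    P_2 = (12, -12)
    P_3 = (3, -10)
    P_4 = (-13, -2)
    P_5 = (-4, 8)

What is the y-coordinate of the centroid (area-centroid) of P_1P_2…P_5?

-362/137

Apply the surveyor's formula. First the cross-terms c_i = x_i·y_{i+1} − x_{i+1}·y_i:
  -120, -84, -136, -112, -96  ⇒  2A = -548, A = -274.
Then Σ (y_i + y_{i+1})·c_i = 4344, so ȳ = 4344 / (6·(-274)) = -362/137.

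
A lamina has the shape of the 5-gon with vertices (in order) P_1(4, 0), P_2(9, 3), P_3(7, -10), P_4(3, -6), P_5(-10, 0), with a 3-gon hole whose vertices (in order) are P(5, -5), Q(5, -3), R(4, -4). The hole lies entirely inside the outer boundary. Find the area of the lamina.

Outer boundary:
Σ = (12) + (-111) + (-12) + (-60) + (0) = -171
Area = |Σ|/2 = 85.5.
Hole:
P→Q: (5)(-3) − (5)(-5) = 10
Q→R: (5)(-4) − (4)(-3) = -8
R→P: (4)(-5) − (5)(-4) = 0
Σ = 2
Area = |Σ|/2 = 1.
Net area = 85.5 − 1 = 84.5.

84.5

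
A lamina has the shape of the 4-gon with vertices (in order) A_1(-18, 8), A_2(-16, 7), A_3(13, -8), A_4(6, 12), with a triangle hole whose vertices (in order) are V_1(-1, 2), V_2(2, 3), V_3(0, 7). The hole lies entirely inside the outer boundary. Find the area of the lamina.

Outer boundary:
Σ = (2) + (37) + (204) + (264) = 507
Area = |Σ|/2 = 253.5.
Hole:
Σ = (-7) + (14) + (7) = 14
Area = |Σ|/2 = 7.
Net area = 253.5 − 7 = 246.5.

246.5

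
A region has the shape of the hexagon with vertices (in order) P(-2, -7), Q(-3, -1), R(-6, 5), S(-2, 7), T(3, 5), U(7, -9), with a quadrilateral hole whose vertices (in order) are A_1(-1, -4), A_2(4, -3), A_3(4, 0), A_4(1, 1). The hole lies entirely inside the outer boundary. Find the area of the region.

Outer boundary:
Apply the surveyor's formula: 2A = Σ (x_i·y_{i+1} − x_{i+1}·y_i), indices taken mod 6.
Cross-terms: -19, -21, -32, -31, -62, -67  ⇒  Σ = -232
Area = |Σ|/2 = 116.
Hole:
A_1→A_2: (-1)(-3) − (4)(-4) = 19
A_2→A_3: (4)(0) − (4)(-3) = 12
A_3→A_4: (4)(1) − (1)(0) = 4
A_4→A_1: (1)(-4) − (-1)(1) = -3
Σ = 32
Area = |Σ|/2 = 16.
Net area = 116 − 16 = 100.

100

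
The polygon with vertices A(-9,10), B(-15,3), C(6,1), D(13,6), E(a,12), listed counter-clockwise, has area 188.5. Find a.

0

The doubled signed area Σ (x_i y_{i+1} − x_{i+1} y_i) is linear in a.
With a=0 it equals 377; the coefficient of a is 4 (from the two edges through E).
So 4·a + 377 = 2·188.5 = 377 ⇒ a = 0.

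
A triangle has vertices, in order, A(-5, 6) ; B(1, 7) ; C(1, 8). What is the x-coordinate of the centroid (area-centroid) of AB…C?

-1

Apply the shoelace formula. First the cross-terms c_i = x_i·y_{i+1} − x_{i+1}·y_i:
  -41, 1, 46  ⇒  2A = 6, A = 3.
Then Σ (x_i + x_{i+1})·c_i = -18, so x̄ = -18 / (6·3) = -1.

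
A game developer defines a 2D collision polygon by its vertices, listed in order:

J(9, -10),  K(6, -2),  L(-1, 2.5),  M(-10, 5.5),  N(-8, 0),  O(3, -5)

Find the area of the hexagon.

Apply the shoelace formula: 2A = Σ (x_i·y_{i+1} − x_{i+1}·y_i), indices taken mod 6.
J→K: (9)(-2) − (6)(-10) = 42
K→L: (6)(2.5) − (-1)(-2) = 13
L→M: (-1)(5.5) − (-10)(2.5) = 19.5
M→N: (-10)(0) − (-8)(5.5) = 44
N→O: (-8)(-5) − (3)(0) = 40
O→J: (3)(-10) − (9)(-5) = 15
Σ = 173.5
Area = |Σ|/2 = 86.75.

86.75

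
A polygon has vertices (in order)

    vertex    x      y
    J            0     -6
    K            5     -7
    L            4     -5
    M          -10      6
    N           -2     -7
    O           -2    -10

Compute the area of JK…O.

Σ = (30) + (3) + (-26) + (82) + (6) + (12) = 107
Area = |Σ|/2 = 53.5.

53.5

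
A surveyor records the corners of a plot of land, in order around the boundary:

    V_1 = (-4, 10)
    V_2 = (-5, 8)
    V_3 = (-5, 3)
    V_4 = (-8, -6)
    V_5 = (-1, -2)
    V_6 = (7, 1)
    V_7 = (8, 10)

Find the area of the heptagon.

Σ = (18) + (25) + (54) + (10) + (13) + (62) + (120) = 302
Area = |Σ|/2 = 151.

151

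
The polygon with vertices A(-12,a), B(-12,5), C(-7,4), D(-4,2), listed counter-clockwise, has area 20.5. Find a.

Write out the shoelace sum; only the two edges meeting at A involve a:
2·Area = [((-4)·a − (-12)·2) + ((-12)·5 − (-12)·a)] + -11
       = 8·a + -47 = 41
⇒ a = 11.

11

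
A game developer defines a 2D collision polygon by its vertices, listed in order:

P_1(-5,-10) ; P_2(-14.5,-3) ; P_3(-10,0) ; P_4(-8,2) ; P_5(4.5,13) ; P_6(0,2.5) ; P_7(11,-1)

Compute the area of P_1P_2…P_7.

Apply Gauss's area formula: 2A = Σ (x_i·y_{i+1} − x_{i+1}·y_i), indices taken mod 7.
P_1→P_2: (-5)(-3) − (-14.5)(-10) = -130
P_2→P_3: (-14.5)(0) − (-10)(-3) = -30
P_3→P_4: (-10)(2) − (-8)(0) = -20
P_4→P_5: (-8)(13) − (4.5)(2) = -113
P_5→P_6: (4.5)(2.5) − (0)(13) = 11.25
P_6→P_7: (0)(-1) − (11)(2.5) = -27.5
P_7→P_1: (11)(-10) − (-5)(-1) = -115
Σ = -424.25
Area = |Σ|/2 = 212.125.

212.125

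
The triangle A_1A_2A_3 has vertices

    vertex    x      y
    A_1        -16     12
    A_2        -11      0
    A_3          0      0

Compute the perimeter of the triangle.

|A_1A_2| = √((5)² + (-12)²) = √169 = 13
|A_2A_3| = √((11)² + (0)²) = √121 = 11
|A_3A_1| = √((-16)² + (12)²) = √400 = 20
Perimeter = 13 + 11 + 20 = 44.

44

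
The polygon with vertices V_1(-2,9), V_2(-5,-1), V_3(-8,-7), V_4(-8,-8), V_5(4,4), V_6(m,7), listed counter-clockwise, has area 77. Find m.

Write out the shoelace sum; only the two edges meeting at V_6 involve m:
2·Area = [(4·7 − m·4) + (m·9 − (-2)·7)] + 82
       = 5·m + 124 = 154
⇒ m = 6.

6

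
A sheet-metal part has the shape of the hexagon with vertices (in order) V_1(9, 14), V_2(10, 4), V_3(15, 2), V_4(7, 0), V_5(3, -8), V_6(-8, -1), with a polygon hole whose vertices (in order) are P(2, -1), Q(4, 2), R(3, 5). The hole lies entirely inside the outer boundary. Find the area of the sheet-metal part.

Outer boundary:
Apply the surveyor's formula: 2A = Σ (x_i·y_{i+1} − x_{i+1}·y_i), indices taken mod 6.
V_1→V_2: (9)(4) − (10)(14) = -104
V_2→V_3: (10)(2) − (15)(4) = -40
V_3→V_4: (15)(0) − (7)(2) = -14
V_4→V_5: (7)(-8) − (3)(0) = -56
V_5→V_6: (3)(-1) − (-8)(-8) = -67
V_6→V_1: (-8)(14) − (9)(-1) = -103
Σ = -384
Area = |Σ|/2 = 192.
Hole:
Apply Gauss's area formula: 2A = Σ (x_i·y_{i+1} − x_{i+1}·y_i), indices taken mod 3.
Σ = (8) + (14) + (-13) = 9
Area = |Σ|/2 = 4.5.
Net area = 192 − 4.5 = 187.5.

187.5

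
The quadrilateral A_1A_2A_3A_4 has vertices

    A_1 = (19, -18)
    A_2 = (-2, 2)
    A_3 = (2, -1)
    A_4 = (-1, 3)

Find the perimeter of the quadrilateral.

68

|A_1A_2| = √((-21)² + (20)²) = √841 = 29
|A_2A_3| = √((4)² + (-3)²) = √25 = 5
|A_3A_4| = √((-3)² + (4)²) = √25 = 5
|A_4A_1| = √((20)² + (-21)²) = √841 = 29
Perimeter = 29 + 5 + 5 + 29 = 68.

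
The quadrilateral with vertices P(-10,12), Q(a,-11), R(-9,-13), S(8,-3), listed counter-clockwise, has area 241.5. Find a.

Write out the shoelace sum; only the two edges meeting at Q involve a:
2·Area = [((-10)·(-11) − a·12) + (a·(-13) − (-9)·(-11))] + 197
       = -25·a + 208 = 483
⇒ a = -11.

-11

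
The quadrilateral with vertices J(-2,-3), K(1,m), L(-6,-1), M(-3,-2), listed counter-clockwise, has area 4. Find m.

-2

The doubled signed area Σ (x_i y_{i+1} − x_{i+1} y_i) is linear in m.
With m=0 it equals 16; the coefficient of m is 4 (from the two edges through K).
So 4·m + 16 = 2·4 = 8 ⇒ m = -2.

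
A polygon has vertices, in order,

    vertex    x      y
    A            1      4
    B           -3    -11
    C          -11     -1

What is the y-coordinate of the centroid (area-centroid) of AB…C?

-8/3

Apply the shoelace formula. First the cross-terms c_i = x_i·y_{i+1} − x_{i+1}·y_i:
  1, -118, -43  ⇒  2A = -160, A = -80.
Then Σ (y_i + y_{i+1})·c_i = 1280, so ȳ = 1280 / (6·(-80)) = -8/3.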